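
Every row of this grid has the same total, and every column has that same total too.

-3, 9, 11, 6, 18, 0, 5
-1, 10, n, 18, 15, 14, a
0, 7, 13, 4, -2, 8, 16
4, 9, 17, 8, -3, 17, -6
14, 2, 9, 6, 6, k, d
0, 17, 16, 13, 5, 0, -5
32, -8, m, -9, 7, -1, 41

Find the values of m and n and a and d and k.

m = -16, n = -4, a = -6, d = 1, k = 8

Rows 1 and 3 both sum to 46, so that's the common total.
Row 7: 32 − 8 − 9 + 7 − 1 + 41 = 62, so its missing entry is 46 − 62 = -16.
Column 3: 11 + 13 + 17 + 9 + 16 − 16 = 50, so its missing entry is 46 − 50 = -4.
Column 6: 0 + 14 + 8 + 17 + 0 − 1 = 38, so its missing entry is 46 − 38 = 8.
Row 5: 14 + 2 + 9 + 6 + 6 + 8 = 45, so its missing entry is 46 − 45 = 1.
Row 2: -1 + 10 − 4 + 18 + 15 + 14 = 52, so its missing entry is 46 − 52 = -6.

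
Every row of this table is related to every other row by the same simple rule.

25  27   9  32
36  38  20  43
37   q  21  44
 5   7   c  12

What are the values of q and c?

The difference between any two rows is the same in every column — this is an addition table with the headers hidden.
Row 3 minus row 1 is 37 − 25 = 12, so its entry in column 2 is 27 + 12 = 39.
Row 4 minus row 1 is 5 − 25 = -20, so its entry in column 3 is 9 + (-20) = -11.

q = 39, c = -11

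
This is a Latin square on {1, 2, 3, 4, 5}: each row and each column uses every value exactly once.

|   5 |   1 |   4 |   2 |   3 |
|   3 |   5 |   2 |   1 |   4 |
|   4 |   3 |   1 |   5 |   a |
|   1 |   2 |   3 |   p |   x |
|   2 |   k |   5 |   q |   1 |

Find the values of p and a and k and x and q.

p = 4, a = 2, k = 4, x = 5, q = 3

At (row 3, col 5): row 3 already has {1, 3, 4, 5}, so the value is 2.
For row 4, column 5: column 5 already has {1, 2, 3, 4}; that leaves 5.
For row 4, column 4: row 4 already has {1, 2, 3, 5}; that leaves 4.
Cell (5,4): column 4 already has {1, 2, 4, 5} → 3.
At (row 5, col 2): row 5 already has {1, 2, 3, 5}, so the value is 4.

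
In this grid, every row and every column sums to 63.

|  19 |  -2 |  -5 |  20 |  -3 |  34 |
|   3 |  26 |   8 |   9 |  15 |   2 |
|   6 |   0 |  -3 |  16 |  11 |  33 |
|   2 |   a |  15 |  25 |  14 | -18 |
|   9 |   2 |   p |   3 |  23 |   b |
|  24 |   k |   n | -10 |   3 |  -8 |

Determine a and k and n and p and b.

Row 4: 2 + 15 + 25 + 14 − 18 = 38, so its missing entry is 63 − 38 = 25.
Column 2: -2 + 26 + 0 + 25 + 2 = 51, so its missing entry is 63 − 51 = 12.
Column 6: 34 + 2 + 33 − 18 − 8 = 43, so its missing entry is 63 − 43 = 20.
Row 5: 9 + 2 + 3 + 23 + 20 = 57, so its missing entry is 63 − 57 = 6.
Row 6: 24 + 12 − 10 + 3 − 8 = 21, so its missing entry is 63 − 21 = 42.

a = 25, k = 12, n = 42, p = 6, b = 20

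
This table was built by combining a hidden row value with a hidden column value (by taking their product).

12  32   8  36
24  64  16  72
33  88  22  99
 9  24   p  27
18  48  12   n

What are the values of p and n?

Each row is a constant multiple of every other row — this is a multiplication table with the headers hidden.
Row 4 is 9/12 = 3/4 times row 1, so its entry in column 3 is 8 × 3/4 = 6.
Row 5 is 18/12 = 3/2 times row 1, so its entry in column 4 is 36 × 3/2 = 54.

p = 6, n = 54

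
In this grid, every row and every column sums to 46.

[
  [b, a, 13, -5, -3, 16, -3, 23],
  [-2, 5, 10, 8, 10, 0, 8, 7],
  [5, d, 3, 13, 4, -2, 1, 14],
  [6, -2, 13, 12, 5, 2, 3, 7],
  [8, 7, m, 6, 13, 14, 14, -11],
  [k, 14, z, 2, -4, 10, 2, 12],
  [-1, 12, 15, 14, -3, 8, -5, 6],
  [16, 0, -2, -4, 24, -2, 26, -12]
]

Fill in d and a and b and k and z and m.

d = 8, a = 2, b = 3, k = 11, z = -1, m = -5

Row 3 has 5 + 3 + 13 + 4 − 2 + 1 + 14 = 38; the blank must be 46 − 38 = 8.
Column 2 has 5 + 8 − 2 + 7 + 14 + 12 + 0 = 44; the blank must be 46 − 44 = 2.
Row 1 has 2 + 13 − 5 − 3 + 16 − 3 + 23 = 43; the blank must be 46 − 43 = 3.
Row 5 has 8 + 7 + 6 + 13 + 14 + 14 − 11 = 51; the blank must be 46 − 51 = -5.
Column 1 has 3 − 2 + 5 + 6 + 8 − 1 + 16 = 35; the blank must be 46 − 35 = 11.
Row 6 has 11 + 14 + 2 − 4 + 10 + 2 + 12 = 47; the blank must be 46 − 47 = -1.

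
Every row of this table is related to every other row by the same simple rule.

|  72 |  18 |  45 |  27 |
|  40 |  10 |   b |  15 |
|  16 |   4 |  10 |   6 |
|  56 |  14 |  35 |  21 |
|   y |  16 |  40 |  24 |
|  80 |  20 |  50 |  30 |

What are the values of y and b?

y = 64, b = 25

Each row is a constant multiple of every other row — this is a multiplication table with the headers hidden.
Row 5 is 16/18 = 8/9 times row 1, so its entry in column 1 is 72 × 8/9 = 64.
Row 2 is 10/18 = 5/9 times row 1, so its entry in column 3 is 45 × 5/9 = 25.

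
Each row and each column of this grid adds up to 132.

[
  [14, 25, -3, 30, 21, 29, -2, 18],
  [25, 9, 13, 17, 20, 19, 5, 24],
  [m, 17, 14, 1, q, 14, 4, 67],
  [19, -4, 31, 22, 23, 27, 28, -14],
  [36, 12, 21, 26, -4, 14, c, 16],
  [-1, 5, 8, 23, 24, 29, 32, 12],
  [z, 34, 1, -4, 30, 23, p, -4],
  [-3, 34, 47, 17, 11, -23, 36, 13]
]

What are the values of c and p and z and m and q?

c = 11, p = 18, z = 34, m = 8, q = 7

The known cells in column 5 total 125, leaving 132 − 125 = 7 for the blank.
The known cells in row 5 total 121, leaving 132 − 121 = 11 for the blank.
The known cells in row 3 total 124, leaving 132 − 124 = 8 for the blank.
The known cells in column 1 total 98, leaving 132 − 98 = 34 for the blank.
The known cells in row 7 total 114, leaving 132 − 114 = 18 for the blank.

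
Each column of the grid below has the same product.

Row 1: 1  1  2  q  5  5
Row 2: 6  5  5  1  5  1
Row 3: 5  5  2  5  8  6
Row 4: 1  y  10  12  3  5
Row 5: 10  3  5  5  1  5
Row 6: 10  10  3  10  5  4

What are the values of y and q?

Columns 1 and 5 each multiply to 3000, so every column has product 3000.
Column 2: 1×5×5×3×10 = 750, so the missing entry is 3000 ÷ 750 = 4.
Column 4: 1×5×12×5×10 = 3000, so the missing entry is 3000 ÷ 3000 = 1.

y = 4, q = 1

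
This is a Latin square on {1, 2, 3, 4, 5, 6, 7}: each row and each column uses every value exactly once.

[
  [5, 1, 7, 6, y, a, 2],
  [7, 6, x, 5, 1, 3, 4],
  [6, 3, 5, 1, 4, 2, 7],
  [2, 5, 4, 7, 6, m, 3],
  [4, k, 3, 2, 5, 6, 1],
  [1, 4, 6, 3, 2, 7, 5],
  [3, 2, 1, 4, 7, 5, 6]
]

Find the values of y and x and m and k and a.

For row 2, column 3: row 2 already has {1, 3, 4, 5, 6, 7}; that leaves 2.
For row 1, column 5: column 5 already has {1, 2, 4, 5, 6, 7}; that leaves 3.
Cell (1,6): row 1 already has {1, 2, 3, 5, 6, 7} → 4.
Cell (5,2): row 5 already has {1, 2, 3, 4, 5, 6} → 7.
Cell (4,6): row 4 already has {2, 3, 4, 5, 6, 7} → 1.

y = 3, x = 2, m = 1, k = 7, a = 4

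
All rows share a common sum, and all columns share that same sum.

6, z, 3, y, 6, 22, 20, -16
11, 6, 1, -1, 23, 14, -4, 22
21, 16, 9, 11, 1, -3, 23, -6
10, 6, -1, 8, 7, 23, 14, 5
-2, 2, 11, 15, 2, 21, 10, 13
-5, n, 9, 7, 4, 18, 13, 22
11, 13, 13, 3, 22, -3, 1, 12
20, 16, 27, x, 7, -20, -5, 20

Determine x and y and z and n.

x = 7, y = 22, z = 9, n = 4

Rows 2 and 3 both sum to 72, so that's the common total.
The known cells in row 6 total 68, leaving 72 − 68 = 4 for the blank.
The known cells in column 2 total 63, leaving 72 − 63 = 9 for the blank.
The known cells in row 1 total 50, leaving 72 − 50 = 22 for the blank.
The known cells in row 8 total 65, leaving 72 − 65 = 7 for the blank.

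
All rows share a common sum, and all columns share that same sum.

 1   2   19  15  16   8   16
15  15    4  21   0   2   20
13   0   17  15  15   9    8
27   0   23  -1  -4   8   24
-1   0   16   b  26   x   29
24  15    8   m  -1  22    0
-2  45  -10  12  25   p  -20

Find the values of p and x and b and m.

p = 27, x = 1, b = 6, m = 9

Rows 1 and 2 both sum to 77, so that's the common total.
Row 6 has 24 + 15 + 8 − 1 + 22 + 0 = 68; the blank must be 77 − 68 = 9.
Row 7 has -2 + 45 − 10 + 12 + 25 − 20 = 50; the blank must be 77 − 50 = 27.
Column 6 has 8 + 2 + 9 + 8 + 22 + 27 = 76; the blank must be 77 − 76 = 1.
Row 5 has -1 + 0 + 16 + 26 + 1 + 29 = 71; the blank must be 77 − 71 = 6.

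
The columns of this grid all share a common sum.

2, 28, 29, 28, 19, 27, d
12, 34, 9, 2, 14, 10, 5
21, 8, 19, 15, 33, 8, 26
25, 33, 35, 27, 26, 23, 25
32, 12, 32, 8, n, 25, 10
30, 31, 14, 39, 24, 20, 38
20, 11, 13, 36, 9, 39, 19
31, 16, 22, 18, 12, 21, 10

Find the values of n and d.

n = 36, d = 40

Column 3 sums to 173 and so does column 4; that's the common total.
In column 5 the known cells total 137, leaving 173 − 137 = 36.
In column 7 the known cells total 133, leaving 173 − 133 = 40.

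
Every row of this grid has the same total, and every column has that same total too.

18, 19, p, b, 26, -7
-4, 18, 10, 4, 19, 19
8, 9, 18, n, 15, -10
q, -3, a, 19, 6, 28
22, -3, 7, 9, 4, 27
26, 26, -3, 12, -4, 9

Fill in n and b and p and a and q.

Rows 2 and 5 both sum to 66, so that's the common total.
The known cells in column 1 total 70, leaving 66 − 70 = -4 for the blank.
The known cells in row 3 total 40, leaving 66 − 40 = 26 for the blank.
The known cells in column 4 total 70, leaving 66 − 70 = -4 for the blank.
The known cells in row 1 total 52, leaving 66 − 52 = 14 for the blank.
The known cells in row 4 total 46, leaving 66 − 46 = 20 for the blank.

n = 26, b = -4, p = 14, a = 20, q = -4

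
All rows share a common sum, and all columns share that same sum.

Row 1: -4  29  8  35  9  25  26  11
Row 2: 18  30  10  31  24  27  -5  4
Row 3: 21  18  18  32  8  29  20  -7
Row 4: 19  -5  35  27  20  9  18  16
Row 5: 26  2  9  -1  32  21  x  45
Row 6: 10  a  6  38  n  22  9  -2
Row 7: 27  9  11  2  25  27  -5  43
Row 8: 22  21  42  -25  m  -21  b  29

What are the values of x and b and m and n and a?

Rows 1 and 2 both sum to 139, so that's the common total.
Row 5: 26 + 2 + 9 − 1 + 32 + 21 + 45 = 134, so its missing entry is 139 − 134 = 5.
Column 2: 29 + 30 + 18 − 5 + 2 + 9 + 21 = 104, so its missing entry is 139 − 104 = 35.
Row 6: 10 + 35 + 6 + 38 + 22 + 9 − 2 = 118, so its missing entry is 139 − 118 = 21.
Column 5: 9 + 24 + 8 + 20 + 32 + 21 + 25 = 139, so its missing entry is 139 − 139 = 0.
Row 8: 22 + 21 + 42 − 25 + 0 − 21 + 29 = 68, so its missing entry is 139 − 68 = 71.

x = 5, b = 71, m = 0, n = 21, a = 35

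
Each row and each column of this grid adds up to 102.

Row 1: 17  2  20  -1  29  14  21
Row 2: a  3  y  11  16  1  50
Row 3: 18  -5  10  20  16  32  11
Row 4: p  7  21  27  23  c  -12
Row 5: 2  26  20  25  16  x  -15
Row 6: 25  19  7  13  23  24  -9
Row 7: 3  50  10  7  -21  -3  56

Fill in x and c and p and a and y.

Column 3: 20 + 10 + 21 + 20 + 7 + 10 = 88, so its missing entry is 102 − 88 = 14.
Row 5: 2 + 26 + 20 + 25 + 16 − 15 = 74, so its missing entry is 102 − 74 = 28.
Row 2: 3 + 14 + 11 + 16 + 1 + 50 = 95, so its missing entry is 102 − 95 = 7.
Column 1: 17 + 7 + 18 + 2 + 25 + 3 = 72, so its missing entry is 102 − 72 = 30.
Row 4: 30 + 7 + 21 + 27 + 23 − 12 = 96, so its missing entry is 102 − 96 = 6.

x = 28, c = 6, p = 30, a = 7, y = 14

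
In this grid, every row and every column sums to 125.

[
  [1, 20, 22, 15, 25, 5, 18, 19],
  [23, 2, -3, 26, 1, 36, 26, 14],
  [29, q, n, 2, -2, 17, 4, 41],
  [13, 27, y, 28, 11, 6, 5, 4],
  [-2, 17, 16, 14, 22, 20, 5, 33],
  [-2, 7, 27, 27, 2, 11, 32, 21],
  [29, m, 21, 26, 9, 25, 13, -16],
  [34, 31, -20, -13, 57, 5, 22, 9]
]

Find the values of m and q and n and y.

m = 18, q = 3, n = 31, y = 31

Row 7: 29 + 21 + 26 + 9 + 25 + 13 − 16 = 107, so its missing entry is 125 − 107 = 18.
Row 4: 13 + 27 + 28 + 11 + 6 + 5 + 4 = 94, so its missing entry is 125 − 94 = 31.
Column 2: 20 + 2 + 27 + 17 + 7 + 18 + 31 = 122, so its missing entry is 125 − 122 = 3.
Row 3: 29 + 3 + 2 − 2 + 17 + 4 + 41 = 94, so its missing entry is 125 − 94 = 31.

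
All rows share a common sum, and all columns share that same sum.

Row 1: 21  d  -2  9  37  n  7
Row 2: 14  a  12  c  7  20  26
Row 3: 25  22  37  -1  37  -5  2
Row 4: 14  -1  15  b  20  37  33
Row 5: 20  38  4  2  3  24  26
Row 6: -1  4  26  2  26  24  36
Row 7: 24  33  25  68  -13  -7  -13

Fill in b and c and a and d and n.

b = -1, c = 38, a = 0, d = 21, n = 24

Rows 3 and 5 both sum to 117, so that's the common total.
Row 4 has 14 − 1 + 15 + 20 + 37 + 33 = 118; the blank must be 117 − 118 = -1.
Column 6 has 20 − 5 + 37 + 24 + 24 − 7 = 93; the blank must be 117 − 93 = 24.
Row 1 has 21 − 2 + 9 + 37 + 24 + 7 = 96; the blank must be 117 − 96 = 21.
Column 2 has 21 + 22 − 1 + 38 + 4 + 33 = 117; the blank must be 117 − 117 = 0.
Row 2 has 14 + 0 + 12 + 7 + 20 + 26 = 79; the blank must be 117 − 79 = 38.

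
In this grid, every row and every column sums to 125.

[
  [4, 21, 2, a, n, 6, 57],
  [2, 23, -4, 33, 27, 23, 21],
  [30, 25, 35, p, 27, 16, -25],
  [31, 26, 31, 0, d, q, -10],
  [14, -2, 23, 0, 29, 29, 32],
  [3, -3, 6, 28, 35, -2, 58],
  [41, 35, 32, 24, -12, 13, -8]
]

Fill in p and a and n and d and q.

The known cells in row 3 total 108, leaving 125 − 108 = 17 for the blank.
The known cells in column 4 total 102, leaving 125 − 102 = 23 for the blank.
The known cells in row 1 total 113, leaving 125 − 113 = 12 for the blank.
The known cells in column 5 total 118, leaving 125 − 118 = 7 for the blank.
The known cells in row 4 total 85, leaving 125 − 85 = 40 for the blank.

p = 17, a = 23, n = 12, d = 7, q = 40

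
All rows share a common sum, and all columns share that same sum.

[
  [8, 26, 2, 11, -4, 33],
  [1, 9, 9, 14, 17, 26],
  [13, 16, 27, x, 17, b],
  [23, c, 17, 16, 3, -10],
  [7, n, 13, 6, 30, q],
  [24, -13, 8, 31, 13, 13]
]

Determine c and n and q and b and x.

Rows 1 and 2 both sum to 76, so that's the common total.
The known cells in row 4 total 49, leaving 76 − 49 = 27 for the blank.
The known cells in column 4 total 78, leaving 76 − 78 = -2 for the blank.
The known cells in row 3 total 71, leaving 76 − 71 = 5 for the blank.
The known cells in column 6 total 67, leaving 76 − 67 = 9 for the blank.
The known cells in row 5 total 65, leaving 76 − 65 = 11 for the blank.

c = 27, n = 11, q = 9, b = 5, x = -2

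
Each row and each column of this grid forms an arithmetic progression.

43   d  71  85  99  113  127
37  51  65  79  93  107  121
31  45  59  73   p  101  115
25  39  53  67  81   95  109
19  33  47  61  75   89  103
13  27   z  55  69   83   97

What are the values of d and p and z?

Along each row the entries change by 14 per step; down each column they change by -6.
Row 1: from 43 at column 1, stepping by 14 to column 2 gives 57.
Row 3: from 31 at column 1, stepping by 14 to column 5 gives 87.
Row 6: from 13 at column 1, stepping by 14 to column 3 gives 41.

d = 57, p = 87, z = 41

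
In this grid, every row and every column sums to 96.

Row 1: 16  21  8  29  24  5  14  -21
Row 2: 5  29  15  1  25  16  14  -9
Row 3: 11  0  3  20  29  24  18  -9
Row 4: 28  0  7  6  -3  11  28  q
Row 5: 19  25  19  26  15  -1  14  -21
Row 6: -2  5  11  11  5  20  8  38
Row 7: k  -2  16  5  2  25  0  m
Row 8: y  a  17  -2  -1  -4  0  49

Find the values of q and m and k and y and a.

q = 19, m = 50, k = 0, y = 19, a = 18

The known cells in column 2 total 78, leaving 96 − 78 = 18 for the blank.
The known cells in row 4 total 77, leaving 96 − 77 = 19 for the blank.
The known cells in row 8 total 77, leaving 96 − 77 = 19 for the blank.
The known cells in column 8 total 46, leaving 96 − 46 = 50 for the blank.
The known cells in row 7 total 96, leaving 96 − 96 = 0 for the blank.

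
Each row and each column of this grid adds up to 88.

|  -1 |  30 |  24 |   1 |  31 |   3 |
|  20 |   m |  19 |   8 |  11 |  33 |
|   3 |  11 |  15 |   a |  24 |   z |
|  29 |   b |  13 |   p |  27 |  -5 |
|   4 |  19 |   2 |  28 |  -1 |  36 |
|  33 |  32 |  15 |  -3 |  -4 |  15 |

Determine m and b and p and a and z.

Row 2: 20 + 19 + 8 + 11 + 33 = 91, so its missing entry is 88 − 91 = -3.
Column 2: 30 − 3 + 11 + 19 + 32 = 89, so its missing entry is 88 − 89 = -1.
Row 4: 29 − 1 + 13 + 27 − 5 = 63, so its missing entry is 88 − 63 = 25.
Column 4: 1 + 8 + 25 + 28 − 3 = 59, so its missing entry is 88 − 59 = 29.
Row 3: 3 + 11 + 15 + 29 + 24 = 82, so its missing entry is 88 − 82 = 6.

m = -3, b = -1, p = 25, a = 29, z = 6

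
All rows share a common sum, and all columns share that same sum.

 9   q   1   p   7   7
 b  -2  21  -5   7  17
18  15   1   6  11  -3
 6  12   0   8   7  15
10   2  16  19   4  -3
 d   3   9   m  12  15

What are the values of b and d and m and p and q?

Rows 3 and 4 both sum to 48, so that's the common total.
Column 2 has -2 + 15 + 12 + 2 + 3 = 30; the blank must be 48 − 30 = 18.
Row 1 has 9 + 18 + 1 + 7 + 7 = 42; the blank must be 48 − 42 = 6.
Column 4 has 6 − 5 + 6 + 8 + 19 = 34; the blank must be 48 − 34 = 14.
Row 6 has 3 + 9 + 14 + 12 + 15 = 53; the blank must be 48 − 53 = -5.
Row 2 has -2 + 21 − 5 + 7 + 17 = 38; the blank must be 48 − 38 = 10.

b = 10, d = -5, m = 14, p = 6, q = 18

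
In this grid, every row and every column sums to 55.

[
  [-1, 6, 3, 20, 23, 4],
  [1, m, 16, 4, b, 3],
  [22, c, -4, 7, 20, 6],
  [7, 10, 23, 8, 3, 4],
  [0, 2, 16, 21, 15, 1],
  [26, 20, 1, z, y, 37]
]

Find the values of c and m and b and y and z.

The known cells in row 3 total 51, leaving 55 − 51 = 4 for the blank.
The known cells in column 2 total 42, leaving 55 − 42 = 13 for the blank.
The known cells in row 2 total 37, leaving 55 − 37 = 18 for the blank.
The known cells in column 5 total 79, leaving 55 − 79 = -24 for the blank.
The known cells in row 6 total 60, leaving 55 − 60 = -5 for the blank.

c = 4, m = 13, b = 18, y = -24, z = -5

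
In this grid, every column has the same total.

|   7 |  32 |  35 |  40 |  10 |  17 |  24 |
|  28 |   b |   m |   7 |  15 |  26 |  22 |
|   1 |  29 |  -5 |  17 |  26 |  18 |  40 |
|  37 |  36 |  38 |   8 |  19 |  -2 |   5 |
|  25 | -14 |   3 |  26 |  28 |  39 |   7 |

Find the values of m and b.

m = 27, b = 15

The complete columns each total 98.
Column 3 is missing 98 − 71 = 27 (since 35 − 5 + 38 + 3 = 71).
Column 2 is missing 98 − 83 = 15 (since 32 + 29 + 36 − 14 = 83).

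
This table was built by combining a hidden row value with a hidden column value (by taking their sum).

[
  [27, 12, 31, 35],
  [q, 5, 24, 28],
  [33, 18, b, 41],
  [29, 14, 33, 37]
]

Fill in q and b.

The difference between any two rows is the same in every column — this is an addition table with the headers hidden.
Row 2 minus row 1 is 5 − 12 = -7, so its entry in column 1 is 27 + (-7) = 20.
Row 3 minus row 1 is 18 − 12 = 6, so its entry in column 3 is 31 + 6 = 37.

q = 20, b = 37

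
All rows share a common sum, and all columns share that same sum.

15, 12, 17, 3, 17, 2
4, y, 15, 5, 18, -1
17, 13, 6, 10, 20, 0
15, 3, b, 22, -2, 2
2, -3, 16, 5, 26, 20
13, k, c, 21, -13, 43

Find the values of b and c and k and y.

Rows 1 and 3 both sum to 66, so that's the common total.
The known cells in row 2 total 41, leaving 66 − 41 = 25 for the blank.
The known cells in row 4 total 40, leaving 66 − 40 = 26 for the blank.
The known cells in column 2 total 50, leaving 66 − 50 = 16 for the blank.
The known cells in row 6 total 80, leaving 66 − 80 = -14 for the blank.

b = 26, c = -14, k = 16, y = 25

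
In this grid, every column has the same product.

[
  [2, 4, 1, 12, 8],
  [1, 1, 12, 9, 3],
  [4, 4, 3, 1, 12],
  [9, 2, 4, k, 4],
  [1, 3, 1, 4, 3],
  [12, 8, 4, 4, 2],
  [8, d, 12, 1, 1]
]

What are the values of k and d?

k = 4, d = 9

Columns 1 and 5 each multiply to 6912, so every column has product 6912.
Column 4: 12×9×1×4×4×1 = 1728, so the missing entry is 6912 ÷ 1728 = 4.
Column 2: 4×1×4×2×3×8 = 768, so the missing entry is 6912 ÷ 768 = 9.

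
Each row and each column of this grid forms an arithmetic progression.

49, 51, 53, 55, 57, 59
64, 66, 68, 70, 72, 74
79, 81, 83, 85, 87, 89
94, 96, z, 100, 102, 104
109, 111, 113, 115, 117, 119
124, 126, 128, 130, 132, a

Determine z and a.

Along each row the entries change by 2 per step; down each column they change by 15.
Row 4: from 94 at column 1, stepping by 2 to column 3 gives 98.
Row 6: from 124 at column 1, stepping by 2 to column 6 gives 134.

z = 98, a = 134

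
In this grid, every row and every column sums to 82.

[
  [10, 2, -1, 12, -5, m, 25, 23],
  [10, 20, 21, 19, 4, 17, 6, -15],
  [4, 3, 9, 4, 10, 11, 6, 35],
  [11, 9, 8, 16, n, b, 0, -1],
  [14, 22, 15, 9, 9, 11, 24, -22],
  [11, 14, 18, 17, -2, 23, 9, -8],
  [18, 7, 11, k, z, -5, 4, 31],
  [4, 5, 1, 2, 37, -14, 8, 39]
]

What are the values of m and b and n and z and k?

m = 16, b = 23, n = 16, z = 13, k = 3

The known cells in row 1 total 66, leaving 82 − 66 = 16 for the blank.
The known cells in column 4 total 79, leaving 82 − 79 = 3 for the blank.
The known cells in row 7 total 69, leaving 82 − 69 = 13 for the blank.
The known cells in column 5 total 66, leaving 82 − 66 = 16 for the blank.
The known cells in row 4 total 59, leaving 82 − 59 = 23 for the blank.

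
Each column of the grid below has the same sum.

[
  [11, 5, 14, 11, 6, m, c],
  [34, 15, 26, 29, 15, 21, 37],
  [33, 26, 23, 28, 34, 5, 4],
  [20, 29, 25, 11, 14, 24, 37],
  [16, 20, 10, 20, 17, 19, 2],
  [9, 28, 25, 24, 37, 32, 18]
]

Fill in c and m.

c = 25, m = 22

Columns 3 and 5 both add up to 123, so every column sums to 123.
Column 7: 37 + 4 + 37 + 2 + 18 = 98, so the missing entry is 123 − 98 = 25.
Column 6: 21 + 5 + 24 + 19 + 32 = 101, so the missing entry is 123 − 101 = 22.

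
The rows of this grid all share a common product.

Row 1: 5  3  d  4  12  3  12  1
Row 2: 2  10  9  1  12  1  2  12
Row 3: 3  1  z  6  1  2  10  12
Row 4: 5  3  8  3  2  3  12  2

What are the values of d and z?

d = 2, z = 12

Rows 2 and 4 each multiply to 51840, so every row has product 51840.
Row 1: 5×3×4×12×3×12×1 = 25920, so the missing entry is 51840 ÷ 25920 = 2.
Row 3: 3×1×6×1×2×10×12 = 4320, so the missing entry is 51840 ÷ 4320 = 12.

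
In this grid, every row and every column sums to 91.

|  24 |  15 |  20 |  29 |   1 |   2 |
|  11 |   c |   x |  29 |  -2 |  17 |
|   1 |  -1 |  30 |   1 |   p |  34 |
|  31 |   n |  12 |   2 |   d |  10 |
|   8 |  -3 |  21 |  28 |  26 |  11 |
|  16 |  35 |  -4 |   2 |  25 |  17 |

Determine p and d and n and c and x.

Row 3 has 1 − 1 + 30 + 1 + 34 = 65; the blank must be 91 − 65 = 26.
Column 3 has 20 + 30 + 12 + 21 − 4 = 79; the blank must be 91 − 79 = 12.
Column 5 has 1 − 2 + 26 + 26 + 25 = 76; the blank must be 91 − 76 = 15.
Row 4 has 31 + 12 + 2 + 15 + 10 = 70; the blank must be 91 − 70 = 21.
Row 2 has 11 + 12 + 29 − 2 + 17 = 67; the blank must be 91 − 67 = 24.

p = 26, d = 15, n = 21, c = 24, x = 12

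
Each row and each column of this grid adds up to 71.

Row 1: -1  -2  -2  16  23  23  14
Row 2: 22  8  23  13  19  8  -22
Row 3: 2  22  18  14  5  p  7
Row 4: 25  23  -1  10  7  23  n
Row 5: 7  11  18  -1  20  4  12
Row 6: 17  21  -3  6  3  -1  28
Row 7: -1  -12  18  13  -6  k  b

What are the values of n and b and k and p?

n = -16, b = 48, k = 11, p = 3

The known cells in row 3 total 68, leaving 71 − 68 = 3 for the blank.
The known cells in column 6 total 60, leaving 71 − 60 = 11 for the blank.
The known cells in row 7 total 23, leaving 71 − 23 = 48 for the blank.
The known cells in row 4 total 87, leaving 71 − 87 = -16 for the blank.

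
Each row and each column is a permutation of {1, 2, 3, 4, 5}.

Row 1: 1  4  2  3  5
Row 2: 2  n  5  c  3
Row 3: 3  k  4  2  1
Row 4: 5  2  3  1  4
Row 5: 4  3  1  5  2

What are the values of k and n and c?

For row 2, column 4: column 4 already has {1, 2, 3, 5}; that leaves 4.
At (row 2, col 2): row 2 already has {2, 3, 4, 5}, so the value is 1.
Cell (3,2): row 3 already has {1, 2, 3, 4} → 5.

k = 5, n = 1, c = 4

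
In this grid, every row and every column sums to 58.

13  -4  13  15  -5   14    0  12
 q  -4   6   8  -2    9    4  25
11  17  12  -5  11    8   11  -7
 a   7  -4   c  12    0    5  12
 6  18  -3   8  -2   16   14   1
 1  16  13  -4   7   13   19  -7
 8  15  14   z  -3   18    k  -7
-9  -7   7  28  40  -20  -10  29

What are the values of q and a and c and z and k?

q = 12, a = 16, c = 10, z = -2, k = 15

Column 7: 0 + 4 + 11 + 5 + 14 + 19 − 10 = 43, so its missing entry is 58 − 43 = 15.
Row 2: -4 + 6 + 8 − 2 + 9 + 4 + 25 = 46, so its missing entry is 58 − 46 = 12.
Column 1: 13 + 12 + 11 + 6 + 1 + 8 − 9 = 42, so its missing entry is 58 − 42 = 16.
Row 4: 16 + 7 − 4 + 12 + 0 + 5 + 12 = 48, so its missing entry is 58 − 48 = 10.
Row 7: 8 + 15 + 14 − 3 + 18 + 15 − 7 = 60, so its missing entry is 58 − 60 = -2.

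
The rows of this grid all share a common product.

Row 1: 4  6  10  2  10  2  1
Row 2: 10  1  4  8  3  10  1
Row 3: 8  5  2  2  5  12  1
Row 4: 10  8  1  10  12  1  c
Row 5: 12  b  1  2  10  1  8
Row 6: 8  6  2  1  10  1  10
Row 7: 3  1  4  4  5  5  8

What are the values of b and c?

b = 5, c = 1

Rows 1 and 3 each multiply to 9600, so every row has product 9600.
Row 5: 12×1×2×10×1×8 = 1920, so the missing entry is 9600 ÷ 1920 = 5.
Row 4: 10×8×1×10×12×1 = 9600, so the missing entry is 9600 ÷ 9600 = 1.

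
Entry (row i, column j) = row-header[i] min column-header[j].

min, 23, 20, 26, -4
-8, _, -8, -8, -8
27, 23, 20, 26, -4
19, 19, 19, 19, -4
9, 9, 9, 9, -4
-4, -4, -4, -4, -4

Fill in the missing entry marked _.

-8

min(-8, 23) = -8.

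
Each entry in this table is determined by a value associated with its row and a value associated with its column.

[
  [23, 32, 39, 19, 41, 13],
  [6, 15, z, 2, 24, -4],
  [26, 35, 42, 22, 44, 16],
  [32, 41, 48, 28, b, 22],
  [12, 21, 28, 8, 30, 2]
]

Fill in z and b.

z = 22, b = 50

The difference between any two rows is the same in every column — this is an addition table with the headers hidden.
Row 2 minus row 1 is 15 − 32 = -17, so its entry in column 3 is 39 + (-17) = 22.
Row 4 minus row 1 is 41 − 32 = 9, so its entry in column 5 is 41 + 9 = 50.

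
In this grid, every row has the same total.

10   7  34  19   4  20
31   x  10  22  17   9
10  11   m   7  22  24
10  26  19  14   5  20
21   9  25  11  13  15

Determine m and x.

The complete rows each total 94.
Row 3 is missing 94 − 74 = 20 (since 10 + 11 + 7 + 22 + 24 = 74).
Row 2 is missing 94 − 89 = 5 (since 31 + 10 + 22 + 17 + 9 = 89).

m = 20, x = 5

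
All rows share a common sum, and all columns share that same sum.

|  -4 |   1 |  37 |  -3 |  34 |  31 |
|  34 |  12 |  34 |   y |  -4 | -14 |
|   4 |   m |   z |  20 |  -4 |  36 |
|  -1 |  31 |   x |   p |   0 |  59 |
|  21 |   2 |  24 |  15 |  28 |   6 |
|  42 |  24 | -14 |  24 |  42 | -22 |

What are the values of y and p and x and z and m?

y = 34, p = 6, x = 1, z = 14, m = 26

Rows 1 and 5 both sum to 96, so that's the common total.
Column 2: 1 + 12 + 31 + 2 + 24 = 70, so its missing entry is 96 − 70 = 26.
Row 3: 4 + 26 + 20 − 4 + 36 = 82, so its missing entry is 96 − 82 = 14.
Column 3: 37 + 34 + 14 + 24 − 14 = 95, so its missing entry is 96 − 95 = 1.
Row 4: -1 + 31 + 1 + 0 + 59 = 90, so its missing entry is 96 − 90 = 6.
Row 2: 34 + 12 + 34 − 4 − 14 = 62, so its missing entry is 96 − 62 = 34.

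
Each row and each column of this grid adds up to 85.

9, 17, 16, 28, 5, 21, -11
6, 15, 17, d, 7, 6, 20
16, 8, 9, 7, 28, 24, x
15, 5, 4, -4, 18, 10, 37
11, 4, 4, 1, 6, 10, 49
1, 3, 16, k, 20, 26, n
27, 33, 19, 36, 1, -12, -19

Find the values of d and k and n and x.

d = 14, k = 3, n = 16, x = -7

The known cells in row 2 total 71, leaving 85 − 71 = 14 for the blank.
The known cells in column 4 total 82, leaving 85 − 82 = 3 for the blank.
The known cells in row 6 total 69, leaving 85 − 69 = 16 for the blank.
The known cells in row 3 total 92, leaving 85 − 92 = -7 for the blank.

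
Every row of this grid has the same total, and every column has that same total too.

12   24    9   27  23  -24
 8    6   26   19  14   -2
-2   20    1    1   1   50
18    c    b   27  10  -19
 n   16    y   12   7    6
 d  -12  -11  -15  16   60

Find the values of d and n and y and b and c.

d = 33, n = 2, y = 28, b = 18, c = 17

Rows 1 and 2 both sum to 71, so that's the common total.
Column 2 has 24 + 6 + 20 + 16 − 12 = 54; the blank must be 71 − 54 = 17.
Row 6 has -12 − 11 − 15 + 16 + 60 = 38; the blank must be 71 − 38 = 33.
Column 1 has 12 + 8 − 2 + 18 + 33 = 69; the blank must be 71 − 69 = 2.
Row 5 has 2 + 16 + 12 + 7 + 6 = 43; the blank must be 71 − 43 = 28.
Row 4 has 18 + 17 + 27 + 10 − 19 = 53; the blank must be 71 − 53 = 18.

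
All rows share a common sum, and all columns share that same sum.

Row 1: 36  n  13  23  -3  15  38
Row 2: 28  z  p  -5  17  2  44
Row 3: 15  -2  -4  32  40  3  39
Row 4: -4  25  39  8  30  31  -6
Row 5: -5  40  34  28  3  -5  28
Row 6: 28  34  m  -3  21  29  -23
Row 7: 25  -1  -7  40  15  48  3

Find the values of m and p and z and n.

m = 37, p = 11, z = 26, n = 1

Rows 3 and 4 both sum to 123, so that's the common total.
The known cells in row 1 total 122, leaving 123 − 122 = 1 for the blank.
The known cells in column 2 total 97, leaving 123 − 97 = 26 for the blank.
The known cells in row 2 total 112, leaving 123 − 112 = 11 for the blank.
The known cells in row 6 total 86, leaving 123 − 86 = 37 for the blank.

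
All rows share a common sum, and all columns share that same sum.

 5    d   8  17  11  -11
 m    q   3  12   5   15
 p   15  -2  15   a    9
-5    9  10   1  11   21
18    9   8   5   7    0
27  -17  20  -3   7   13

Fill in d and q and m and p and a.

Rows 4 and 5 both sum to 47, so that's the common total.
The known cells in row 1 total 30, leaving 47 − 30 = 17 for the blank.
The known cells in column 5 total 41, leaving 47 − 41 = 6 for the blank.
The known cells in column 2 total 33, leaving 47 − 33 = 14 for the blank.
The known cells in row 3 total 43, leaving 47 − 43 = 4 for the blank.
The known cells in row 2 total 49, leaving 47 − 49 = -2 for the blank.

d = 17, q = 14, m = -2, p = 4, a = 6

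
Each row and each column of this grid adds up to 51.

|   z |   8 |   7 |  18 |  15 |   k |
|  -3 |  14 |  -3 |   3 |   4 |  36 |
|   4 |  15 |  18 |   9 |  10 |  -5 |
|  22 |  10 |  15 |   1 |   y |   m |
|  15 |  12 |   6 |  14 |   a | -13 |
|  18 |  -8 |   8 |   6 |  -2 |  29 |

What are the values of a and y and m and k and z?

a = 17, y = 7, m = -4, k = 8, z = -5

Row 5: 15 + 12 + 6 + 14 − 13 = 34, so its missing entry is 51 − 34 = 17.
Column 5: 15 + 4 + 10 + 17 − 2 = 44, so its missing entry is 51 − 44 = 7.
Column 1: -3 + 4 + 22 + 15 + 18 = 56, so its missing entry is 51 − 56 = -5.
Row 1: -5 + 8 + 7 + 18 + 15 = 43, so its missing entry is 51 − 43 = 8.
Row 4: 22 + 10 + 15 + 1 + 7 = 55, so its missing entry is 51 − 55 = -4.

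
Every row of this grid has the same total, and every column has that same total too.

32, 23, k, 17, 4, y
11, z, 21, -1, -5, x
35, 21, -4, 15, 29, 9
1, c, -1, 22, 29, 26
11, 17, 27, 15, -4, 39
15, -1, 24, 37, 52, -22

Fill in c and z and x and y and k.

Rows 3 and 5 both sum to 105, so that's the common total.
Row 4: 1 − 1 + 22 + 29 + 26 = 77, so its missing entry is 105 − 77 = 28.
Column 2: 23 + 21 + 28 + 17 − 1 = 88, so its missing entry is 105 − 88 = 17.
Row 2: 11 + 17 + 21 − 1 − 5 = 43, so its missing entry is 105 − 43 = 62.
Column 3: 21 − 4 − 1 + 27 + 24 = 67, so its missing entry is 105 − 67 = 38.
Row 1: 32 + 23 + 38 + 17 + 4 = 114, so its missing entry is 105 − 114 = -9.

c = 28, z = 17, x = 62, y = -9, k = 38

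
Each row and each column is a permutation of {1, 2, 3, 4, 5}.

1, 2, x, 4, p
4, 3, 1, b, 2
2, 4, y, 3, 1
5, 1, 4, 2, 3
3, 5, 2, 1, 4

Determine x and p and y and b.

At (row 2, col 4): row 2 already has {1, 2, 3, 4}, so the value is 5.
Cell (1,5): column 5 already has {1, 2, 3, 4} → 5.
For row 1, column 3: row 1 already has {1, 2, 4, 5}; that leaves 3.
For row 3, column 3: row 3 already has {1, 2, 3, 4}; that leaves 5.

x = 3, p = 5, y = 5, b = 5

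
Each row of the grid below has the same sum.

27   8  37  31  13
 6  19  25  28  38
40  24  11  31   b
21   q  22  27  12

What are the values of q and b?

Rows 1 and 2 both add up to 116, so every row sums to 116.
Row 4: 21 + 22 + 27 + 12 = 82, so the missing entry is 116 − 82 = 34.
Row 3: 40 + 24 + 11 + 31 = 106, so the missing entry is 116 − 106 = 10.

q = 34, b = 10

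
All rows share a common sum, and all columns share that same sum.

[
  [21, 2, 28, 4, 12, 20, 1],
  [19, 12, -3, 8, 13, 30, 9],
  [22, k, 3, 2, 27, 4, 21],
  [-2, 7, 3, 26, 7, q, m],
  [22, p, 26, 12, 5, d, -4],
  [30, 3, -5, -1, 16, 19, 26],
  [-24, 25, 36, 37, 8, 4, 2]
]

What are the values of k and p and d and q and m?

Rows 1 and 2 both sum to 88, so that's the common total.
Row 3 has 22 + 3 + 2 + 27 + 4 + 21 = 79; the blank must be 88 − 79 = 9.
Column 7 has 1 + 9 + 21 − 4 + 26 + 2 = 55; the blank must be 88 − 55 = 33.
Column 2 has 2 + 12 + 9 + 7 + 3 + 25 = 58; the blank must be 88 − 58 = 30.
Row 5 has 22 + 30 + 26 + 12 + 5 − 4 = 91; the blank must be 88 − 91 = -3.
Row 4 has -2 + 7 + 3 + 26 + 7 + 33 = 74; the blank must be 88 − 74 = 14.

k = 9, p = 30, d = -3, q = 14, m = 33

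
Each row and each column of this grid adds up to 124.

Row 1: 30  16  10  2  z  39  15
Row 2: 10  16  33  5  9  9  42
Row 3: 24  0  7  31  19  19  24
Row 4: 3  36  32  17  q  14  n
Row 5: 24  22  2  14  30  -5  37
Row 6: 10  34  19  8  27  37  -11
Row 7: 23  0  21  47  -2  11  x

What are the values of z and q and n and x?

The known cells in row 7 total 100, leaving 124 − 100 = 24 for the blank.
The known cells in row 1 total 112, leaving 124 − 112 = 12 for the blank.
The known cells in column 5 total 95, leaving 124 − 95 = 29 for the blank.
The known cells in row 4 total 131, leaving 124 − 131 = -7 for the blank.

z = 12, q = 29, n = -7, x = 24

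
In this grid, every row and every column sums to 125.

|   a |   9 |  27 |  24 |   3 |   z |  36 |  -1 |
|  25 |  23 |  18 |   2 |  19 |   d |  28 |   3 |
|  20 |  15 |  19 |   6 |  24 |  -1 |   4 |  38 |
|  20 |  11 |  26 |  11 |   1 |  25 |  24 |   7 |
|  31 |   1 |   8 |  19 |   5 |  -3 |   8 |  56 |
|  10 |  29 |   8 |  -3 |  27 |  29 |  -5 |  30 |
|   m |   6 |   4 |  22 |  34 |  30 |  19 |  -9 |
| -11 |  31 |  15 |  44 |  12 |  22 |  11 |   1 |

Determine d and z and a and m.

Row 7 has 6 + 4 + 22 + 34 + 30 + 19 − 9 = 106; the blank must be 125 − 106 = 19.
Column 1 has 25 + 20 + 20 + 31 + 10 + 19 − 11 = 114; the blank must be 125 − 114 = 11.
Row 1 has 11 + 9 + 27 + 24 + 3 + 36 − 1 = 109; the blank must be 125 − 109 = 16.
Row 2 has 25 + 23 + 18 + 2 + 19 + 28 + 3 = 118; the blank must be 125 − 118 = 7.

d = 7, z = 16, a = 11, m = 19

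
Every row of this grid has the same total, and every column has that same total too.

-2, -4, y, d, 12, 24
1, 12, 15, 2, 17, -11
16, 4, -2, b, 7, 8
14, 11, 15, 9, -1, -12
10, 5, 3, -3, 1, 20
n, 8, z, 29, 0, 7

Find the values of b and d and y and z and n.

b = 3, d = -4, y = 10, z = -5, n = -3

Rows 2 and 4 both sum to 36, so that's the common total.
Row 3: 16 + 4 − 2 + 7 + 8 = 33, so its missing entry is 36 − 33 = 3.
Column 4: 2 + 3 + 9 − 3 + 29 = 40, so its missing entry is 36 − 40 = -4.
Row 1: -2 − 4 − 4 + 12 + 24 = 26, so its missing entry is 36 − 26 = 10.
Column 1: -2 + 1 + 16 + 14 + 10 = 39, so its missing entry is 36 − 39 = -3.
Row 6: -3 + 8 + 29 + 0 + 7 = 41, so its missing entry is 36 − 41 = -5.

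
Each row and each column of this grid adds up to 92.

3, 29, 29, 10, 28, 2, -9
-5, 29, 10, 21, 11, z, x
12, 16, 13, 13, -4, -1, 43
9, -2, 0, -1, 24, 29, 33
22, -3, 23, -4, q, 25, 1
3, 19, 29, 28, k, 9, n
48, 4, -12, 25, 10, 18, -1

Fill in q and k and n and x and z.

Row 5 has 22 − 3 + 23 − 4 + 25 + 1 = 64; the blank must be 92 − 64 = 28.
Column 6 has 2 − 1 + 29 + 25 + 9 + 18 = 82; the blank must be 92 − 82 = 10.
Column 5 has 28 + 11 − 4 + 24 + 28 + 10 = 97; the blank must be 92 − 97 = -5.
Row 6 has 3 + 19 + 29 + 28 − 5 + 9 = 83; the blank must be 92 − 83 = 9.
Row 2 has -5 + 29 + 10 + 21 + 11 + 10 = 76; the blank must be 92 − 76 = 16.

q = 28, k = -5, n = 9, x = 16, z = 10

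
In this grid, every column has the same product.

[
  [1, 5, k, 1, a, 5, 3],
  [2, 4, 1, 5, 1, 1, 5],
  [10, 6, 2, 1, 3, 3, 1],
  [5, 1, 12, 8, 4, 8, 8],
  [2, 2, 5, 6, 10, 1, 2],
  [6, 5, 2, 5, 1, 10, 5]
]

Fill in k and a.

k = 5, a = 10

Columns 1 and 6 each multiply to 1200, so every column has product 1200.
Column 3: 1×2×12×5×2 = 240, so the missing entry is 1200 ÷ 240 = 5.
Column 5: 1×3×4×10×1 = 120, so the missing entry is 1200 ÷ 120 = 10.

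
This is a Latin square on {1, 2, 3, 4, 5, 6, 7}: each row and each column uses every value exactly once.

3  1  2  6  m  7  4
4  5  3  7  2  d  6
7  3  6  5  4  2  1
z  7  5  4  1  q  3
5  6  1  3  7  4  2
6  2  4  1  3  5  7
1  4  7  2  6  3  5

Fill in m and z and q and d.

m = 5, z = 2, q = 6, d = 1

Cell (2,6): row 2 already has {2, 3, 4, 5, 6, 7} → 1.
At (row 1, col 5): row 1 already has {1, 2, 3, 4, 6, 7}, so the value is 5.
For row 4, column 6: column 6 already has {1, 2, 3, 4, 5, 7}; that leaves 6.
For row 4, column 1: row 4 already has {1, 3, 4, 5, 6, 7}; that leaves 2.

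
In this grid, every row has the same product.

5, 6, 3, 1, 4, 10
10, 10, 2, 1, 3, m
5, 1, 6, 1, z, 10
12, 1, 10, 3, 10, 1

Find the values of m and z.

Rows 1 and 4 each multiply to 3600, so every row has product 3600.
Row 2: 10×10×2×1×3 = 600, so the missing entry is 3600 ÷ 600 = 6.
Row 3: 5×1×6×1×10 = 300, so the missing entry is 3600 ÷ 300 = 12.

m = 6, z = 12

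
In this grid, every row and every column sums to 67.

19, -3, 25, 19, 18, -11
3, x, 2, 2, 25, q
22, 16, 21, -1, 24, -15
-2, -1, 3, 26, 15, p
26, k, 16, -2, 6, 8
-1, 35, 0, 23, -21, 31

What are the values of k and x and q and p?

k = 13, x = 7, q = 28, p = 26

Row 5: 26 + 16 − 2 + 6 + 8 = 54, so its missing entry is 67 − 54 = 13.
Column 2: -3 + 16 − 1 + 13 + 35 = 60, so its missing entry is 67 − 60 = 7.
Row 4: -2 − 1 + 3 + 26 + 15 = 41, so its missing entry is 67 − 41 = 26.
Row 2: 3 + 7 + 2 + 2 + 25 = 39, so its missing entry is 67 − 39 = 28.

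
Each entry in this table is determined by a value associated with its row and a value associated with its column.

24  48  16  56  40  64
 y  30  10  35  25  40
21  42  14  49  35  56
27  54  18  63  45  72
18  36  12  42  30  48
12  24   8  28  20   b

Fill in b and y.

Each row is a constant multiple of every other row — this is a multiplication table with the headers hidden.
Row 6 is 8/16 = 1/2 times row 1, so its entry in column 6 is 64 × 1/2 = 32.
Row 2 is 10/16 = 5/8 times row 1, so its entry in column 1 is 24 × 5/8 = 15.

b = 32, y = 15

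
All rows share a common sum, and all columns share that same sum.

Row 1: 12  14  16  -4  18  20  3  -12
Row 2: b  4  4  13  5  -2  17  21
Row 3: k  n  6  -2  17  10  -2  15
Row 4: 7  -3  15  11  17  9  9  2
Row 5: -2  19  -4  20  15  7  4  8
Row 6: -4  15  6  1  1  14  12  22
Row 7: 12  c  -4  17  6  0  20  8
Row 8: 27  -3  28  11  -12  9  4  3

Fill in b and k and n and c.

Rows 1 and 4 both sum to 67, so that's the common total.
Row 2 has 4 + 4 + 13 + 5 − 2 + 17 + 21 = 62; the blank must be 67 − 62 = 5.
Row 7 has 12 − 4 + 17 + 6 + 0 + 20 + 8 = 59; the blank must be 67 − 59 = 8.
Column 1 has 12 + 5 + 7 − 2 − 4 + 12 + 27 = 57; the blank must be 67 − 57 = 10.
Row 3 has 10 + 6 − 2 + 17 + 10 − 2 + 15 = 54; the blank must be 67 − 54 = 13.

b = 5, k = 10, n = 13, c = 8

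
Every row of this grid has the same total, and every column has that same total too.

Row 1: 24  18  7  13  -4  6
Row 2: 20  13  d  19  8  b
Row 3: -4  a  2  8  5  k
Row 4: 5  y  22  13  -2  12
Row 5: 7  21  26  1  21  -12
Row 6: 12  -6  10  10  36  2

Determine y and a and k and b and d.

Rows 1 and 5 both sum to 64, so that's the common total.
Column 3: 7 + 2 + 22 + 26 + 10 = 67, so its missing entry is 64 − 67 = -3.
Row 2: 20 + 13 − 3 + 19 + 8 = 57, so its missing entry is 64 − 57 = 7.
Row 4: 5 + 22 + 13 − 2 + 12 = 50, so its missing entry is 64 − 50 = 14.
Column 2: 18 + 13 + 14 + 21 − 6 = 60, so its missing entry is 64 − 60 = 4.
Row 3: -4 + 4 + 2 + 8 + 5 = 15, so its missing entry is 64 − 15 = 49.

y = 14, a = 4, k = 49, b = 7, d = -3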